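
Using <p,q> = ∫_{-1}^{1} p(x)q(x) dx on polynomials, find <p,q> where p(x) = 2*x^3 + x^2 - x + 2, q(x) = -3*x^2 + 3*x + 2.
<p,q> = 68/15

Expand the product: p(x)·q(x) = -6*x^5 + 3*x^4 + 10*x^3 - 7*x^2 + 4*x + 4.
∫_{-1}^{1} of each monomial x^k gives [2/(k+1) if k even, 0 if k odd]. Integrating term-by-term (or equivalently evaluating the antiderivative F(x) = -x^6 + 3*x^5/5 + 5*x^4/2 - 7*x^3/3 + 2*x^2 + 4*x at the endpoints):
  F(1) − F(−1) = 173/30 − (37/30) = 68/15.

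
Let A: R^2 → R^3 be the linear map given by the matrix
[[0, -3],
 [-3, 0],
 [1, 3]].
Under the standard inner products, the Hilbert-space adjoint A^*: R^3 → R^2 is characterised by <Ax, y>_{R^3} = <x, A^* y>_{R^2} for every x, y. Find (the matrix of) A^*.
A^* = A^T =
[[0, -3, 1],
 [-3, 0, 3]]

For real matrices with standard dot products, the defining identity <Ax, y> = <x, A^* y> gives (Ax)^T y = x^T (A^*) y, i.e. x^T A^T y = x^T (A^*) y. Since this holds for all x, y, we must have A^* = A^T. Therefore
A^* =
[[0, -3, 1],
 [-3, 0, 3]].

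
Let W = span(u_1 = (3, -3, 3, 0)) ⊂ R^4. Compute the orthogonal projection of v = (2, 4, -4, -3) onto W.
proj_W(v) = (-2, 2, -2, 0)

Set up U = [u_1 | ... | u_1] ∈ R^(4×1). The projector onto W = col(U) is P = U (U^T U)^(-1) U^T.
Compute U^T U =
  [27],
and U^T v = (-18).
Solve U^T U · c = U^T v for the coefficients: c = (-2/3). The projection is proj_W(v) = U c.
Check: (v - proj_W(v)) · u_1 = 0  (should be 0).
Result: proj_W(v) = (-2, 2, -2, 0).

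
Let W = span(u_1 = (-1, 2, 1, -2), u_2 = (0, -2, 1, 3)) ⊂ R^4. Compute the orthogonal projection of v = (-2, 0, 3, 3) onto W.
proj_W(v) = (-94/59, -34/59, 205/59, 145/59)

Set up U = [u_1 | ... | u_2] ∈ R^(4×2). The projector onto W = col(U) is P = U (U^T U)^(-1) U^T.
Compute U^T U =
  [10, -9]
  [-9, 14],
and U^T v = (-1, 12).
Solve U^T U · c = U^T v for the coefficients: c = (94/59, 111/59). The projection is proj_W(v) = U c.
Check: (v - proj_W(v)) · u_1 = 0  (should be 0).
Check: (v - proj_W(v)) · u_2 = 0  (should be 0).
Result: proj_W(v) = (-94/59, -34/59, 205/59, 145/59).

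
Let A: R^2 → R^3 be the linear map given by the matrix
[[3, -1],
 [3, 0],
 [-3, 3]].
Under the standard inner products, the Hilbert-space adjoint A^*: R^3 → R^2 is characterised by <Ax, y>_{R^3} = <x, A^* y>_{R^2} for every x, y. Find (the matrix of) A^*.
A^* = A^T =
[[3, 3, -3],
 [-1, 0, 3]]

For real matrices with standard dot products, the defining identity <Ax, y> = <x, A^* y> gives (Ax)^T y = x^T (A^*) y, i.e. x^T A^T y = x^T (A^*) y. Since this holds for all x, y, we must have A^* = A^T. Therefore
A^* =
[[3, 3, -3],
 [-1, 0, 3]].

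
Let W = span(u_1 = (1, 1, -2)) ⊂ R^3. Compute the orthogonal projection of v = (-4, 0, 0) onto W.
proj_W(v) = (-2/3, -2/3, 4/3)

Set up U = [u_1 | ... | u_1] ∈ R^(3×1). The projector onto W = col(U) is P = U (U^T U)^(-1) U^T.
Compute U^T U =
  [6],
and U^T v = (-4).
Solve U^T U · c = U^T v for the coefficients: c = (-2/3). The projection is proj_W(v) = U c.
Check: (v - proj_W(v)) · u_1 = 0  (should be 0).
Result: proj_W(v) = (-2/3, -2/3, 4/3).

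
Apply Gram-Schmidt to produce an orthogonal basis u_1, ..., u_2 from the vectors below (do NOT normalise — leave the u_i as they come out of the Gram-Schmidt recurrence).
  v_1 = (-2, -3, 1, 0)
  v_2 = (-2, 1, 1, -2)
Orthogonal basis:
  u_1 = (-2, -3, 1, 0)
  u_2 = (-12/7, 10/7, 6/7, -2)

Apply the Gram-Schmidt recurrence
  u_1 = v_1
  u_i = v_i − Σ_{j<i} ((v_i · u_j) / (u_j · u_j)) · u_j.

Step by step this gives:
  u_1 = (-2, -3, 1, 0)
  u_2 = (-12/7, 10/7, 6/7, -2)

Orthogonality check:
  u_2 · u_1 = 0 (should be 0)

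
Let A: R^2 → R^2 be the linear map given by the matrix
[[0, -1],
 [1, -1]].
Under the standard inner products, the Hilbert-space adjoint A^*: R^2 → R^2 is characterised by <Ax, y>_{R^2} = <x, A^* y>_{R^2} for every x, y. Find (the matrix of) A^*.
A^* = A^T =
[[0, 1],
 [-1, -1]]

For real matrices with standard dot products, the defining identity <Ax, y> = <x, A^* y> gives (Ax)^T y = x^T (A^*) y, i.e. x^T A^T y = x^T (A^*) y. Since this holds for all x, y, we must have A^* = A^T. Therefore
A^* =
[[0, 1],
 [-1, -1]].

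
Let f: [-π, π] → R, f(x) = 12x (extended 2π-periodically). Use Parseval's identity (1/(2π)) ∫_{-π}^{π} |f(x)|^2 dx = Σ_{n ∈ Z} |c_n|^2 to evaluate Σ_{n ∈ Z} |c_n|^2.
Σ |c_n|^2 = 48π^2

Expand and integrate term by term over [-π, π]:
  ∫ (12x)^2 dx = 144·(2π^3/3); ∫ 2·12·(0)·x dx = 0 (odd integrand); ∫ 0^2 dx = 0·2π.
So (1/(2π)) ∫_{-π}^{π} (12x)^2 dx = 144π^2/3 + 0 = 48π^2.
Parseval ⇒ Σ |c_n|^2 = 48π^2.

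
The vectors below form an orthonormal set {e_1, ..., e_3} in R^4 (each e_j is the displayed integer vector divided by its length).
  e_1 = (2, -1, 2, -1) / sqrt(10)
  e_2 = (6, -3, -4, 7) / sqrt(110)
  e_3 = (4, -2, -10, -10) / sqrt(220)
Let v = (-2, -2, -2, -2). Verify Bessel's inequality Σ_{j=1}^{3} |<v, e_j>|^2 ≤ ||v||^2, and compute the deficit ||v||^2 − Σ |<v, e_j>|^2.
Σ |<v, e_j>|^2 = 44/5; ||v||^2 = 16; deficit = 36/5

Write each e_j = u_j / sqrt(<u_j, u_j>) where u_j is the displayed integer vector. Then <v, e_j> = <v, u_j> / sqrt(<u_j, u_j>), so |<v, e_j>|^2 = <v, u_j>^2 / <u_j, u_j>.
Coefficients: <v, e_1> = -4/sqrt(10), <v, e_2> = -12/sqrt(110), <v, e_3> = 36/sqrt(220).
Square and sum: Σ |<v, e_j>|^2 = 44/5.
Compute ||v||^2 = v·v = 16.
Deficit = 16 − 44/5 = 36/5 ≥ 0, confirming Bessel's inequality. (The deficit equals ||v − Σ <v,e_j> e_j||^2, the squared distance from v to span{e_j}.)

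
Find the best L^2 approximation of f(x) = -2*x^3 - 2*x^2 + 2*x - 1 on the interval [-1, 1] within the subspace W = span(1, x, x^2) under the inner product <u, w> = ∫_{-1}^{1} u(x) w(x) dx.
g(x) = -2*x^2 + 4*x/5 - 1

The best approximation g ∈ W is the orthogonal projection of f onto W. Writing g = a_0 + a_1 x + a_2 x^2, the coefficients solve the normal equations G · a = b where
  G_{ij} = <φ_i, φ_j> and b_i = <f, φ_i>, with φ_0 = 1, φ_1 = x, φ_2 = x^2.
G =
  [2, 0, 2/3]
  [0, 2/3, 0]
  [2/3, 0, 2/5],
b = (-10/3, 8/15, -22/15).
Solving gives a_0 = -1, a_1 = 4/5, a_2 = -2, so
  g(x) = -2*x^2 + 4*x/5 - 1.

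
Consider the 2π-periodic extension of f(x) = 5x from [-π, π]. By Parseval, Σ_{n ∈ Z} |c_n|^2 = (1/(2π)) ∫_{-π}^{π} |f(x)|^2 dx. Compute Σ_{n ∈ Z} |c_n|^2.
Σ |c_n|^2 = 25π^2/3

Expand and integrate term by term over [-π, π]:
  ∫ (5x)^2 dx = 25·(2π^3/3); ∫ 2·5·(0)·x dx = 0 (odd integrand); ∫ 0^2 dx = 0·2π.
So (1/(2π)) ∫_{-π}^{π} (5x)^2 dx = 25π^2/3 + 0 = 25π^2/3.
Parseval ⇒ Σ |c_n|^2 = 25π^2/3.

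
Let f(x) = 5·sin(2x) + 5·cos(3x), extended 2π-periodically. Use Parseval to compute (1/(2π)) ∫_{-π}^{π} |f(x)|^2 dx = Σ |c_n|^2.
Σ |c_n|^2 = 25

Expand |f|^2 and use orthogonality of {sin(nx), cos(mx)} on [-π, π]:
  ∫_{-π}^{π} sin(nx)^2 dx = π, ∫ cos(mx)^2 dx = π, and cross terms integrate to 0.
So ∫_{-π}^{π} f(x)^2 dx = 5^2 · π + 5^2 · π = (25 + 25)π.
Divide by 2π: (25 + 25)/2 = 25.
By Parseval, this equals Σ |c_n|^2.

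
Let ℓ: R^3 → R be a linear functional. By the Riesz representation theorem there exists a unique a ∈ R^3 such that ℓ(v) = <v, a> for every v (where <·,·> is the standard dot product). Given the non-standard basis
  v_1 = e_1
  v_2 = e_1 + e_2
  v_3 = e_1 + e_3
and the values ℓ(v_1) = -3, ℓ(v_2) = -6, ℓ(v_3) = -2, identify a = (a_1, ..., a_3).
a = (-3, -3, 1)

Write a = (a_1, ..., a_3) in the standard basis. For each basis vector v_i, ℓ(v_i) = <v_i, a> is a linear equation in the a_j's. Collect the n equations into a matrix system V a = ℓ, where row i of V is v_i (expressed in the standard basis). Since V is invertible (lower-triangular with 1s on the diagonal, up to permutation), solve by back-substitution:
  V =
[[1, 0, 0],
 [1, 1, 0],
 [1, 0, 1]]
  V a = (-3, -6, -2)
Solving gives a = (-3, -3, 1).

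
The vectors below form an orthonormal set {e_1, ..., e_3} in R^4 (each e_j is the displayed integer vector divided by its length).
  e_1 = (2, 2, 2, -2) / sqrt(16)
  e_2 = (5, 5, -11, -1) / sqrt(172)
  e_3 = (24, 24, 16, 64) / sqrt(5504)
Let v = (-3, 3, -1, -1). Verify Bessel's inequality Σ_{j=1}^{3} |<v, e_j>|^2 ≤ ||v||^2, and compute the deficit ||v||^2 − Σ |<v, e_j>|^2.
Σ |<v, e_j>|^2 = 2; ||v||^2 = 20; deficit = 18

Write each e_j = u_j / sqrt(<u_j, u_j>) where u_j is the displayed integer vector. Then <v, e_j> = <v, u_j> / sqrt(<u_j, u_j>), so |<v, e_j>|^2 = <v, u_j>^2 / <u_j, u_j>.
Coefficients: <v, e_1> = 0/sqrt(16), <v, e_2> = 12/sqrt(172), <v, e_3> = -80/sqrt(5504).
Square and sum: Σ |<v, e_j>|^2 = 2.
Compute ||v||^2 = v·v = 20.
Deficit = 20 − 2 = 18 ≥ 0, confirming Bessel's inequality. (The deficit equals ||v − Σ <v,e_j> e_j||^2, the squared distance from v to span{e_j}.)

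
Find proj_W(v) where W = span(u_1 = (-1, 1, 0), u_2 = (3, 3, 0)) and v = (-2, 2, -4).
proj_W(v) = (-2, 2, 0)

Set up U = [u_1 | ... | u_2] ∈ R^(3×2). The projector onto W = col(U) is P = U (U^T U)^(-1) U^T.
Compute U^T U =
  [2, 0]
  [0, 18],
and U^T v = (4, 0).
Solve U^T U · c = U^T v for the coefficients: c = (2, 0). The projection is proj_W(v) = U c.
Check: (v - proj_W(v)) · u_1 = 0  (should be 0).
Check: (v - proj_W(v)) · u_2 = 0  (should be 0).
Result: proj_W(v) = (-2, 2, 0).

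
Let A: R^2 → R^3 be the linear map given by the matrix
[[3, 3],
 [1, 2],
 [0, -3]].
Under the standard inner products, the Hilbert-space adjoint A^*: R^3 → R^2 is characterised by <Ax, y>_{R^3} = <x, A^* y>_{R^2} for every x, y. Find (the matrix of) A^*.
A^* = A^T =
[[3, 1, 0],
 [3, 2, -3]]

For real matrices with standard dot products, the defining identity <Ax, y> = <x, A^* y> gives (Ax)^T y = x^T (A^*) y, i.e. x^T A^T y = x^T (A^*) y. Since this holds for all x, y, we must have A^* = A^T. Therefore
A^* =
[[3, 1, 0],
 [3, 2, -3]].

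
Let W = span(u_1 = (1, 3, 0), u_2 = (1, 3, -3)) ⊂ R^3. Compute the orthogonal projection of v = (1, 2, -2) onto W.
proj_W(v) = (7/10, 21/10, -2)

Set up U = [u_1 | ... | u_2] ∈ R^(3×2). The projector onto W = col(U) is P = U (U^T U)^(-1) U^T.
Compute U^T U =
  [10, 10]
  [10, 19],
and U^T v = (7, 13).
Solve U^T U · c = U^T v for the coefficients: c = (1/30, 2/3). The projection is proj_W(v) = U c.
Check: (v - proj_W(v)) · u_1 = 0  (should be 0).
Check: (v - proj_W(v)) · u_2 = 0  (should be 0).
Result: proj_W(v) = (7/10, 21/10, -2).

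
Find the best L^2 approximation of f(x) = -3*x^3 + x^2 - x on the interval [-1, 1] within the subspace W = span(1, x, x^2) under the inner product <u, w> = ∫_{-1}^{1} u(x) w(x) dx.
g(x) = x^2 - 14*x/5

The best approximation g ∈ W is the orthogonal projection of f onto W. Writing g = a_0 + a_1 x + a_2 x^2, the coefficients solve the normal equations G · a = b where
  G_{ij} = <φ_i, φ_j> and b_i = <f, φ_i>, with φ_0 = 1, φ_1 = x, φ_2 = x^2.
G =
  [2, 0, 2/3]
  [0, 2/3, 0]
  [2/3, 0, 2/5],
b = (2/3, -28/15, 2/5).
Solving gives a_0 = 0, a_1 = -14/5, a_2 = 1, so
  g(x) = x^2 - 14*x/5.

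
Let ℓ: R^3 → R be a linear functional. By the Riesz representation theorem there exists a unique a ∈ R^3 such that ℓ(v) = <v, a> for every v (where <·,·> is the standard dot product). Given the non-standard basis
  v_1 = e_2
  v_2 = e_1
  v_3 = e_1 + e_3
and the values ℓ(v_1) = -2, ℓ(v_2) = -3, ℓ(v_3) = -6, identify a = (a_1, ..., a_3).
a = (-3, -2, -3)

Write a = (a_1, ..., a_3) in the standard basis. For each basis vector v_i, ℓ(v_i) = <v_i, a> is a linear equation in the a_j's. Collect the n equations into a matrix system V a = ℓ, where row i of V is v_i (expressed in the standard basis). Since V is invertible (lower-triangular with 1s on the diagonal, up to permutation), solve by back-substitution:
  V =
[[0, 1, 0],
 [1, 0, 0],
 [1, 0, 1]]
  V a = (-2, -3, -6)
Solving gives a = (-3, -2, -3).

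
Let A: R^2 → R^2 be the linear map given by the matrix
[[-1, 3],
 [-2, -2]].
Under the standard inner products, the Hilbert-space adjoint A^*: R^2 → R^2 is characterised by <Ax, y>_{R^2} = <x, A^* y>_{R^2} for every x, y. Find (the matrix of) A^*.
A^* = A^T =
[[-1, -2],
 [3, -2]]

For real matrices with standard dot products, the defining identity <Ax, y> = <x, A^* y> gives (Ax)^T y = x^T (A^*) y, i.e. x^T A^T y = x^T (A^*) y. Since this holds for all x, y, we must have A^* = A^T. Therefore
A^* =
[[-1, -2],
 [3, -2]].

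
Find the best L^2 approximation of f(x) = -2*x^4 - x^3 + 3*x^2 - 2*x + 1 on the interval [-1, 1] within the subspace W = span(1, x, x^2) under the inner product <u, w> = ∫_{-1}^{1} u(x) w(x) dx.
g(x) = 9*x^2/7 - 13*x/5 + 41/35

The best approximation g ∈ W is the orthogonal projection of f onto W. Writing g = a_0 + a_1 x + a_2 x^2, the coefficients solve the normal equations G · a = b where
  G_{ij} = <φ_i, φ_j> and b_i = <f, φ_i>, with φ_0 = 1, φ_1 = x, φ_2 = x^2.
G =
  [2, 0, 2/3]
  [0, 2/3, 0]
  [2/3, 0, 2/5],
b = (16/5, -26/15, 136/105).
Solving gives a_0 = 41/35, a_1 = -13/5, a_2 = 9/7, so
  g(x) = 9*x^2/7 - 13*x/5 + 41/35.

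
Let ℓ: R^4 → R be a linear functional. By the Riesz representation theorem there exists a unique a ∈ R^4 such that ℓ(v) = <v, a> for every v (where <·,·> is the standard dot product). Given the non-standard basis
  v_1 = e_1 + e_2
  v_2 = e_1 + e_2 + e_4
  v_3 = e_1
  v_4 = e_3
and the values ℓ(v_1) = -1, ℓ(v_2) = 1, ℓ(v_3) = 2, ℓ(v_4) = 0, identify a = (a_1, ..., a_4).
a = (2, -3, 0, 2)

Write a = (a_1, ..., a_4) in the standard basis. For each basis vector v_i, ℓ(v_i) = <v_i, a> is a linear equation in the a_j's. Collect the n equations into a matrix system V a = ℓ, where row i of V is v_i (expressed in the standard basis). Since V is invertible (lower-triangular with 1s on the diagonal, up to permutation), solve by back-substitution:
  V =
[[1, 1, 0, 0],
 [1, 1, 0, 1],
 [1, 0, 0, 0],
 [0, 0, 1, 0]]
  V a = (-1, 1, 2, 0)
Solving gives a = (2, -3, 0, 2).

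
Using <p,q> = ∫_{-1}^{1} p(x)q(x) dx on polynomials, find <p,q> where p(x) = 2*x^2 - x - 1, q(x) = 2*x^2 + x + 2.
<p,q> = -26/15

Expand the product: p(x)·q(x) = 4*x^4 + x^2 - 3*x - 2.
∫_{-1}^{1} of each monomial x^k gives [2/(k+1) if k even, 0 if k odd]. Integrating term-by-term (or equivalently evaluating the antiderivative F(x) = 4*x^5/5 + x^3/3 - 3*x^2/2 - 2*x at the endpoints):
  F(1) − F(−1) = -71/30 − (-19/30) = -26/15.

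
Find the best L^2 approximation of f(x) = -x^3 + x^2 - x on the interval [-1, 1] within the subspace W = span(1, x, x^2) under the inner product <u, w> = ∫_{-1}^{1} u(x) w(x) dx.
g(x) = x^2 - 8*x/5

The best approximation g ∈ W is the orthogonal projection of f onto W. Writing g = a_0 + a_1 x + a_2 x^2, the coefficients solve the normal equations G · a = b where
  G_{ij} = <φ_i, φ_j> and b_i = <f, φ_i>, with φ_0 = 1, φ_1 = x, φ_2 = x^2.
G =
  [2, 0, 2/3]
  [0, 2/3, 0]
  [2/3, 0, 2/5],
b = (2/3, -16/15, 2/5).
Solving gives a_0 = 0, a_1 = -8/5, a_2 = 1, so
  g(x) = x^2 - 8*x/5.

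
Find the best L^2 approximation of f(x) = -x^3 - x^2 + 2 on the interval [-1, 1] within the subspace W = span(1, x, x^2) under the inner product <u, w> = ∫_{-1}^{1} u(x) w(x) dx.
g(x) = -x^2 - 3*x/5 + 2

The best approximation g ∈ W is the orthogonal projection of f onto W. Writing g = a_0 + a_1 x + a_2 x^2, the coefficients solve the normal equations G · a = b where
  G_{ij} = <φ_i, φ_j> and b_i = <f, φ_i>, with φ_0 = 1, φ_1 = x, φ_2 = x^2.
G =
  [2, 0, 2/3]
  [0, 2/3, 0]
  [2/3, 0, 2/5],
b = (10/3, -2/5, 14/15).
Solving gives a_0 = 2, a_1 = -3/5, a_2 = -1, so
  g(x) = -x^2 - 3*x/5 + 2.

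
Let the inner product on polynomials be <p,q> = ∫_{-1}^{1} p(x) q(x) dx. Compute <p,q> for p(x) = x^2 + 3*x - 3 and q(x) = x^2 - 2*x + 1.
<p,q> = -164/15

Expand the product: p(x)·q(x) = x^4 + x^3 - 8*x^2 + 9*x - 3.
∫_{-1}^{1} of each monomial x^k gives [2/(k+1) if k even, 0 if k odd]. Integrating term-by-term (or equivalently evaluating the antiderivative F(x) = x^5/5 + x^4/4 - 8*x^3/3 + 9*x^2/2 - 3*x at the endpoints):
  F(1) − F(−1) = -43/60 − (613/60) = -164/15.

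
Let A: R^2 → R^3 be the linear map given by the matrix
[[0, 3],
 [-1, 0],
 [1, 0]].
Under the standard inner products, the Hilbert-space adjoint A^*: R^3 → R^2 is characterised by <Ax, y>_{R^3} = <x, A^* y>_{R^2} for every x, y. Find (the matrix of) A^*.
A^* = A^T =
[[0, -1, 1],
 [3, 0, 0]]

For real matrices with standard dot products, the defining identity <Ax, y> = <x, A^* y> gives (Ax)^T y = x^T (A^*) y, i.e. x^T A^T y = x^T (A^*) y. Since this holds for all x, y, we must have A^* = A^T. Therefore
A^* =
[[0, -1, 1],
 [3, 0, 0]].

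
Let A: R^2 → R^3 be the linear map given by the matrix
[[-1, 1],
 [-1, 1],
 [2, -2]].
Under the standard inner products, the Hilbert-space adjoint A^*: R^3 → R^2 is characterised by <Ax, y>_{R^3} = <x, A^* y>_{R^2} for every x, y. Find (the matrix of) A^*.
A^* = A^T =
[[-1, -1, 2],
 [1, 1, -2]]

For real matrices with standard dot products, the defining identity <Ax, y> = <x, A^* y> gives (Ax)^T y = x^T (A^*) y, i.e. x^T A^T y = x^T (A^*) y. Since this holds for all x, y, we must have A^* = A^T. Therefore
A^* =
[[-1, -1, 2],
 [1, 1, -2]].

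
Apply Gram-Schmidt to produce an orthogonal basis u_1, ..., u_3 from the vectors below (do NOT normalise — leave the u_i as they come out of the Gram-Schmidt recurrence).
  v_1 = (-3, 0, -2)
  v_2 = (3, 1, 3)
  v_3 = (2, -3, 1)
Orthogonal basis:
  u_1 = (-3, 0, -2)
  u_2 = (-6/13, 1, 9/13)
  u_3 = (-8/11, -12/11, 12/11)

Apply the Gram-Schmidt recurrence
  u_1 = v_1
  u_i = v_i − Σ_{j<i} ((v_i · u_j) / (u_j · u_j)) · u_j.

Step by step this gives:
  u_1 = (-3, 0, -2)
  u_2 = (-6/13, 1, 9/13)
  u_3 = (-8/11, -12/11, 12/11)

Orthogonality check:
  u_2 · u_1 = 0 (should be 0)
  u_3 · u_1 = 0 (should be 0)
  u_3 · u_2 = 0 (should be 0)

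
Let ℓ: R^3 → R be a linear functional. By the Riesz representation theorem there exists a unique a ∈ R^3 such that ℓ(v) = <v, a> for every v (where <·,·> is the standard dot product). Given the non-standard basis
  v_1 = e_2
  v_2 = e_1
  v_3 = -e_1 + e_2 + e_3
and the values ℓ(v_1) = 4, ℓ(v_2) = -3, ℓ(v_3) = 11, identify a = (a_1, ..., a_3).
a = (-3, 4, 4)

Write a = (a_1, ..., a_3) in the standard basis. For each basis vector v_i, ℓ(v_i) = <v_i, a> is a linear equation in the a_j's. Collect the n equations into a matrix system V a = ℓ, where row i of V is v_i (expressed in the standard basis). Since V is invertible (lower-triangular with 1s on the diagonal, up to permutation), solve by back-substitution:
  V =
[[0, 1, 0],
 [1, 0, 0],
 [-1, 1, 1]]
  V a = (4, -3, 11)
Solving gives a = (-3, 4, 4).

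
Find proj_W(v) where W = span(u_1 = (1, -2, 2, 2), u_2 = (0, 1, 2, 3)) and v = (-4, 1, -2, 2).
proj_W(v) = (-54/59, 303/118, -21/59, 45/118)

Set up U = [u_1 | ... | u_2] ∈ R^(4×2). The projector onto W = col(U) is P = U (U^T U)^(-1) U^T.
Compute U^T U =
  [13, 8]
  [8, 14],
and U^T v = (-6, 3).
Solve U^T U · c = U^T v for the coefficients: c = (-54/59, 87/118). The projection is proj_W(v) = U c.
Check: (v - proj_W(v)) · u_1 = 0  (should be 0).
Check: (v - proj_W(v)) · u_2 = 0  (should be 0).
Result: proj_W(v) = (-54/59, 303/118, -21/59, 45/118).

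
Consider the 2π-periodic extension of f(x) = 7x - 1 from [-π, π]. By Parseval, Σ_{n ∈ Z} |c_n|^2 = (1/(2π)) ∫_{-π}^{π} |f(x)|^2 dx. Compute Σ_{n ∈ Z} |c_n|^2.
Σ |c_n|^2 = 49π^2/3 + 1

Expand and integrate term by term over [-π, π]:
  ∫ (7x)^2 dx = 49·(2π^3/3); ∫ 2·7·(-1)·x dx = 0 (odd integrand); ∫ (-1)^2 dx = 1·2π.
So (1/(2π)) ∫_{-π}^{π} (7x - 1)^2 dx = 49π^2/3 + 1 = 49π^2/3 + 1.
Parseval ⇒ Σ |c_n|^2 = 49π^2/3 + 1.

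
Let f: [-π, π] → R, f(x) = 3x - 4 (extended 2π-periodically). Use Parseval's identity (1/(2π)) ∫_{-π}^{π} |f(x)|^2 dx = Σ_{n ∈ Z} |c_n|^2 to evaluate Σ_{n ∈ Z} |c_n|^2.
Σ |c_n|^2 = 3π^2 + 16

Expand and integrate term by term over [-π, π]:
  ∫ (3x)^2 dx = 9·(2π^3/3); ∫ 2·3·(-4)·x dx = 0 (odd integrand); ∫ (-4)^2 dx = 16·2π.
So (1/(2π)) ∫_{-π}^{π} (3x - 4)^2 dx = 9π^2/3 + 16 = 3π^2 + 16.
Parseval ⇒ Σ |c_n|^2 = 3π^2 + 16.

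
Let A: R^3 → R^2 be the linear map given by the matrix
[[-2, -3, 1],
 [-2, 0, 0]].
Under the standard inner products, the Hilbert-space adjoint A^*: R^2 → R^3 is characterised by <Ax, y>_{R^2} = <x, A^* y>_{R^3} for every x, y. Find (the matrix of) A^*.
A^* = A^T =
[[-2, -2],
 [-3, 0],
 [1, 0]]

For real matrices with standard dot products, the defining identity <Ax, y> = <x, A^* y> gives (Ax)^T y = x^T (A^*) y, i.e. x^T A^T y = x^T (A^*) y. Since this holds for all x, y, we must have A^* = A^T. Therefore
A^* =
[[-2, -2],
 [-3, 0],
 [1, 0]].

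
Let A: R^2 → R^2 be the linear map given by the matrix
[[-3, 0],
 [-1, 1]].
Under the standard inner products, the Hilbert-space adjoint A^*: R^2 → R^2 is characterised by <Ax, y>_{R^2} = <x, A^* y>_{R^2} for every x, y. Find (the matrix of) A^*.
A^* = A^T =
[[-3, -1],
 [0, 1]]

For real matrices with standard dot products, the defining identity <Ax, y> = <x, A^* y> gives (Ax)^T y = x^T (A^*) y, i.e. x^T A^T y = x^T (A^*) y. Since this holds for all x, y, we must have A^* = A^T. Therefore
A^* =
[[-3, -1],
 [0, 1]].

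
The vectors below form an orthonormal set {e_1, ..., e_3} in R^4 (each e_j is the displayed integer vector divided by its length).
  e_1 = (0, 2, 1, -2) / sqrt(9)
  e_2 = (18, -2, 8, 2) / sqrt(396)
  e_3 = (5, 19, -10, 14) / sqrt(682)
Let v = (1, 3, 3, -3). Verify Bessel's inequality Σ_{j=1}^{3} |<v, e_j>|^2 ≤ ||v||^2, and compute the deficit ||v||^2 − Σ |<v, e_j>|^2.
Σ |<v, e_j>|^2 = 850/31; ||v||^2 = 28; deficit = 18/31

Write each e_j = u_j / sqrt(<u_j, u_j>) where u_j is the displayed integer vector. Then <v, e_j> = <v, u_j> / sqrt(<u_j, u_j>), so |<v, e_j>|^2 = <v, u_j>^2 / <u_j, u_j>.
Coefficients: <v, e_1> = 15/sqrt(9), <v, e_2> = 30/sqrt(396), <v, e_3> = -10/sqrt(682).
Square and sum: Σ |<v, e_j>|^2 = 850/31.
Compute ||v||^2 = v·v = 28.
Deficit = 28 − 850/31 = 18/31 ≥ 0, confirming Bessel's inequality. (The deficit equals ||v − Σ <v,e_j> e_j||^2, the squared distance from v to span{e_j}.)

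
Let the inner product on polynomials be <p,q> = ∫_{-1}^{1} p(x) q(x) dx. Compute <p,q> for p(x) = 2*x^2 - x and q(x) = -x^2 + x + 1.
<p,q> = -2/15

Expand the product: p(x)·q(x) = -2*x^4 + 3*x^3 + x^2 - x.
∫_{-1}^{1} of each monomial x^k gives [2/(k+1) if k even, 0 if k odd]. Integrating term-by-term (or equivalently evaluating the antiderivative F(x) = -2*x^5/5 + 3*x^4/4 + x^3/3 - x^2/2 at the endpoints):
  F(1) − F(−1) = 11/60 − (19/60) = -2/15.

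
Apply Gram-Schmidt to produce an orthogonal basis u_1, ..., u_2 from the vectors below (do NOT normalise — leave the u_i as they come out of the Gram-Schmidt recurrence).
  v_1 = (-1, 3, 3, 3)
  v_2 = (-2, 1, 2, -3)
Orthogonal basis:
  u_1 = (-1, 3, 3, 3)
  u_2 = (-27/14, 11/14, 25/14, -45/14)

Apply the Gram-Schmidt recurrence
  u_1 = v_1
  u_i = v_i − Σ_{j<i} ((v_i · u_j) / (u_j · u_j)) · u_j.

Step by step this gives:
  u_1 = (-1, 3, 3, 3)
  u_2 = (-27/14, 11/14, 25/14, -45/14)

Orthogonality check:
  u_2 · u_1 = 0 (should be 0)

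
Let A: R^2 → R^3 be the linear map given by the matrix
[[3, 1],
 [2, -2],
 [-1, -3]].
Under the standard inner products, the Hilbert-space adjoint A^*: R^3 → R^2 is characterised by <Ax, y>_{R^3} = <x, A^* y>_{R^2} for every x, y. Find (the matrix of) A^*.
A^* = A^T =
[[3, 2, -1],
 [1, -2, -3]]

For real matrices with standard dot products, the defining identity <Ax, y> = <x, A^* y> gives (Ax)^T y = x^T (A^*) y, i.e. x^T A^T y = x^T (A^*) y. Since this holds for all x, y, we must have A^* = A^T. Therefore
A^* =
[[3, 2, -1],
 [1, -2, -3]].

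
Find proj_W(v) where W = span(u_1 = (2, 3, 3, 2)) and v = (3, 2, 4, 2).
proj_W(v) = (28/13, 42/13, 42/13, 28/13)

Set up U = [u_1 | ... | u_1] ∈ R^(4×1). The projector onto W = col(U) is P = U (U^T U)^(-1) U^T.
Compute U^T U =
  [26],
and U^T v = (28).
Solve U^T U · c = U^T v for the coefficients: c = (14/13). The projection is proj_W(v) = U c.
Check: (v - proj_W(v)) · u_1 = 0  (should be 0).
Result: proj_W(v) = (28/13, 42/13, 42/13, 28/13).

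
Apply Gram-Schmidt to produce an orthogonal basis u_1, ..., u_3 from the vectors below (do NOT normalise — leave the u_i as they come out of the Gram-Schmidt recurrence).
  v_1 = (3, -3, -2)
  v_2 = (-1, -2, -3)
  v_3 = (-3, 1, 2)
Orthogonal basis:
  u_1 = (3, -3, -2)
  u_2 = (-49/22, -17/22, -24/11)
  u_3 = (-110/227, -242/227, 198/227)

Apply the Gram-Schmidt recurrence
  u_1 = v_1
  u_i = v_i − Σ_{j<i} ((v_i · u_j) / (u_j · u_j)) · u_j.

Step by step this gives:
  u_1 = (3, -3, -2)
  u_2 = (-49/22, -17/22, -24/11)
  u_3 = (-110/227, -242/227, 198/227)

Orthogonality check:
  u_2 · u_1 = 0 (should be 0)
  u_3 · u_1 = 0 (should be 0)
  u_3 · u_2 = 0 (should be 0)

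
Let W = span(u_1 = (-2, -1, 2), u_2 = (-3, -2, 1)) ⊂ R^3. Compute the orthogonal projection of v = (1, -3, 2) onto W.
proj_W(v) = (-25/26, -5/13, 35/26)

Set up U = [u_1 | ... | u_2] ∈ R^(3×2). The projector onto W = col(U) is P = U (U^T U)^(-1) U^T.
Compute U^T U =
  [9, 10]
  [10, 14],
and U^T v = (5, 5).
Solve U^T U · c = U^T v for the coefficients: c = (10/13, -5/26). The projection is proj_W(v) = U c.
Check: (v - proj_W(v)) · u_1 = 0  (should be 0).
Check: (v - proj_W(v)) · u_2 = 0  (should be 0).
Result: proj_W(v) = (-25/26, -5/13, 35/26).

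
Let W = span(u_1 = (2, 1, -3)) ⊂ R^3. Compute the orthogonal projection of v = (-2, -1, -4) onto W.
proj_W(v) = (1, 1/2, -3/2)

Set up U = [u_1 | ... | u_1] ∈ R^(3×1). The projector onto W = col(U) is P = U (U^T U)^(-1) U^T.
Compute U^T U =
  [14],
and U^T v = (7).
Solve U^T U · c = U^T v for the coefficients: c = (1/2). The projection is proj_W(v) = U c.
Check: (v - proj_W(v)) · u_1 = 0  (should be 0).
Result: proj_W(v) = (1, 1/2, -3/2).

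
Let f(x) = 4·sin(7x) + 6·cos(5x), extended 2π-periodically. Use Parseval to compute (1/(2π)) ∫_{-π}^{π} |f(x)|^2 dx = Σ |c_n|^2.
Σ |c_n|^2 = 26

Expand |f|^2 and use orthogonality of {sin(nx), cos(mx)} on [-π, π]:
  ∫_{-π}^{π} sin(nx)^2 dx = π, ∫ cos(mx)^2 dx = π, and cross terms integrate to 0.
So ∫_{-π}^{π} f(x)^2 dx = 4^2 · π + 6^2 · π = (16 + 36)π.
Divide by 2π: (16 + 36)/2 = 26.
By Parseval, this equals Σ |c_n|^2.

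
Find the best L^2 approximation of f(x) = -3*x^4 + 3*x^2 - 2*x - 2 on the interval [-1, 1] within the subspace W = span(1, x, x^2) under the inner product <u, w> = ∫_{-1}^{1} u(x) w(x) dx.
g(x) = 3*x^2/7 - 2*x - 61/35

The best approximation g ∈ W is the orthogonal projection of f onto W. Writing g = a_0 + a_1 x + a_2 x^2, the coefficients solve the normal equations G · a = b where
  G_{ij} = <φ_i, φ_j> and b_i = <f, φ_i>, with φ_0 = 1, φ_1 = x, φ_2 = x^2.
G =
  [2, 0, 2/3]
  [0, 2/3, 0]
  [2/3, 0, 2/5],
b = (-16/5, -4/3, -104/105).
Solving gives a_0 = -61/35, a_1 = -2, a_2 = 3/7, so
  g(x) = 3*x^2/7 - 2*x - 61/35.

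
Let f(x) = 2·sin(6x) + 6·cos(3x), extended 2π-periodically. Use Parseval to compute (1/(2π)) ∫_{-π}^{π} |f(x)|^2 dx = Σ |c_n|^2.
Σ |c_n|^2 = 20

Expand |f|^2 and use orthogonality of {sin(nx), cos(mx)} on [-π, π]:
  ∫_{-π}^{π} sin(nx)^2 dx = π, ∫ cos(mx)^2 dx = π, and cross terms integrate to 0.
So ∫_{-π}^{π} f(x)^2 dx = 2^2 · π + 6^2 · π = (4 + 36)π.
Divide by 2π: (4 + 36)/2 = 20.
By Parseval, this equals Σ |c_n|^2.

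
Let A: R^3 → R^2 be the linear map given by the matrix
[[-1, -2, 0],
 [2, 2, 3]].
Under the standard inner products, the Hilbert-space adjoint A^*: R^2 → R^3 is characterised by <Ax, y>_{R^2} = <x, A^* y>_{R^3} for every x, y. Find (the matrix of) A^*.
A^* = A^T =
[[-1, 2],
 [-2, 2],
 [0, 3]]

For real matrices with standard dot products, the defining identity <Ax, y> = <x, A^* y> gives (Ax)^T y = x^T (A^*) y, i.e. x^T A^T y = x^T (A^*) y. Since this holds for all x, y, we must have A^* = A^T. Therefore
A^* =
[[-1, 2],
 [-2, 2],
 [0, 3]].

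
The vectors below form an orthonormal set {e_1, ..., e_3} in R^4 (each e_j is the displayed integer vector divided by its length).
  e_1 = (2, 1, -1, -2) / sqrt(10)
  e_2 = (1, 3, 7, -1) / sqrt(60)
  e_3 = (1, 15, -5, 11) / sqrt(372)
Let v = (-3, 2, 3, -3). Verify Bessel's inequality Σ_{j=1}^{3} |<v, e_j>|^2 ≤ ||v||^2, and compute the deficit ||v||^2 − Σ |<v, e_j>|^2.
Σ |<v, e_j>|^2 = 833/62; ||v||^2 = 31; deficit = 1089/62

Write each e_j = u_j / sqrt(<u_j, u_j>) where u_j is the displayed integer vector. Then <v, e_j> = <v, u_j> / sqrt(<u_j, u_j>), so |<v, e_j>|^2 = <v, u_j>^2 / <u_j, u_j>.
Coefficients: <v, e_1> = -1/sqrt(10), <v, e_2> = 27/sqrt(60), <v, e_3> = -21/sqrt(372).
Square and sum: Σ |<v, e_j>|^2 = 833/62.
Compute ||v||^2 = v·v = 31.
Deficit = 31 − 833/62 = 1089/62 ≥ 0, confirming Bessel's inequality. (The deficit equals ||v − Σ <v,e_j> e_j||^2, the squared distance from v to span{e_j}.)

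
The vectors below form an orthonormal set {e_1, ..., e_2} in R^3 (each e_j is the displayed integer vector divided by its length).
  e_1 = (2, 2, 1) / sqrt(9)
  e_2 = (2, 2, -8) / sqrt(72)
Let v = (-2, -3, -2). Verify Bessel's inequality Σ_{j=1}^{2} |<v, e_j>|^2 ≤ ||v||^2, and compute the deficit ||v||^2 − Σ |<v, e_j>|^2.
Σ |<v, e_j>|^2 = 33/2; ||v||^2 = 17; deficit = 1/2

Write each e_j = u_j / sqrt(<u_j, u_j>) where u_j is the displayed integer vector. Then <v, e_j> = <v, u_j> / sqrt(<u_j, u_j>), so |<v, e_j>|^2 = <v, u_j>^2 / <u_j, u_j>.
Coefficients: <v, e_1> = -12/sqrt(9), <v, e_2> = 6/sqrt(72).
Square and sum: Σ |<v, e_j>|^2 = 33/2.
Compute ||v||^2 = v·v = 17.
Deficit = 17 − 33/2 = 1/2 ≥ 0, confirming Bessel's inequality. (The deficit equals ||v − Σ <v,e_j> e_j||^2, the squared distance from v to span{e_j}.)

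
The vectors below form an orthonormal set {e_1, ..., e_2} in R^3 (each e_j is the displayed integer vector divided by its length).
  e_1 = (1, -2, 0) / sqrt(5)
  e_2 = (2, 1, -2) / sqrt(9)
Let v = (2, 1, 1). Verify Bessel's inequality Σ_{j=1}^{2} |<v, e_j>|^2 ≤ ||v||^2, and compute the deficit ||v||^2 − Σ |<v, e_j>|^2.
Σ |<v, e_j>|^2 = 1; ||v||^2 = 6; deficit = 5

Write each e_j = u_j / sqrt(<u_j, u_j>) where u_j is the displayed integer vector. Then <v, e_j> = <v, u_j> / sqrt(<u_j, u_j>), so |<v, e_j>|^2 = <v, u_j>^2 / <u_j, u_j>.
Coefficients: <v, e_1> = 0/sqrt(5), <v, e_2> = 3/sqrt(9).
Square and sum: Σ |<v, e_j>|^2 = 1.
Compute ||v||^2 = v·v = 6.
Deficit = 6 − 1 = 5 ≥ 0, confirming Bessel's inequality. (The deficit equals ||v − Σ <v,e_j> e_j||^2, the squared distance from v to span{e_j}.)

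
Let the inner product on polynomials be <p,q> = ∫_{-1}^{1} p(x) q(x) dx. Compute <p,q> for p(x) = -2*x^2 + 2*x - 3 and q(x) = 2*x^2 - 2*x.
<p,q> = -124/15

Expand the product: p(x)·q(x) = -4*x^4 + 8*x^3 - 10*x^2 + 6*x.
∫_{-1}^{1} of each monomial x^k gives [2/(k+1) if k even, 0 if k odd]. Integrating term-by-term (or equivalently evaluating the antiderivative F(x) = -4*x^5/5 + 2*x^4 - 10*x^3/3 + 3*x^2 at the endpoints):
  F(1) − F(−1) = 13/15 − (137/15) = -124/15.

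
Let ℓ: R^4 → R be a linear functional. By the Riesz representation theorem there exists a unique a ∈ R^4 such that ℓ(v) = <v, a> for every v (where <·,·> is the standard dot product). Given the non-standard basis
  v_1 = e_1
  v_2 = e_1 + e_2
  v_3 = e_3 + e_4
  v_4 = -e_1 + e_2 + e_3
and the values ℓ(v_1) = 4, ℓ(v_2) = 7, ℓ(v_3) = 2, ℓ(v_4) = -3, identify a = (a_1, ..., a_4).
a = (4, 3, -2, 4)

Write a = (a_1, ..., a_4) in the standard basis. For each basis vector v_i, ℓ(v_i) = <v_i, a> is a linear equation in the a_j's. Collect the n equations into a matrix system V a = ℓ, where row i of V is v_i (expressed in the standard basis). Since V is invertible (lower-triangular with 1s on the diagonal, up to permutation), solve by back-substitution:
  V =
[[1, 0, 0, 0],
 [1, 1, 0, 0],
 [0, 0, 1, 1],
 [-1, 1, 1, 0]]
  V a = (4, 7, 2, -3)
Solving gives a = (4, 3, -2, 4).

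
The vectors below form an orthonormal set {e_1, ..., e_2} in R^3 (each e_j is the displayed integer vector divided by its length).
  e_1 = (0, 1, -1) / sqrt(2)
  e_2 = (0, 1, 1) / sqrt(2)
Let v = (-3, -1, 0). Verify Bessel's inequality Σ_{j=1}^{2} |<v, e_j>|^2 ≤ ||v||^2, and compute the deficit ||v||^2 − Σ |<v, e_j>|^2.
Σ |<v, e_j>|^2 = 1; ||v||^2 = 10; deficit = 9

Write each e_j = u_j / sqrt(<u_j, u_j>) where u_j is the displayed integer vector. Then <v, e_j> = <v, u_j> / sqrt(<u_j, u_j>), so |<v, e_j>|^2 = <v, u_j>^2 / <u_j, u_j>.
Coefficients: <v, e_1> = -1/sqrt(2), <v, e_2> = -1/sqrt(2).
Square and sum: Σ |<v, e_j>|^2 = 1.
Compute ||v||^2 = v·v = 10.
Deficit = 10 − 1 = 9 ≥ 0, confirming Bessel's inequality. (The deficit equals ||v − Σ <v,e_j> e_j||^2, the squared distance from v to span{e_j}.)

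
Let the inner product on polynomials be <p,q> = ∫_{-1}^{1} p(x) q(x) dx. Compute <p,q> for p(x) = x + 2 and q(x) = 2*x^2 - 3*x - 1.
<p,q> = -10/3

Expand the product: p(x)·q(x) = 2*x^3 + x^2 - 7*x - 2.
∫_{-1}^{1} of each monomial x^k gives [2/(k+1) if k even, 0 if k odd]. Integrating term-by-term (or equivalently evaluating the antiderivative F(x) = x^4/2 + x^3/3 - 7*x^2/2 - 2*x at the endpoints):
  F(1) − F(−1) = -14/3 − (-4/3) = -10/3.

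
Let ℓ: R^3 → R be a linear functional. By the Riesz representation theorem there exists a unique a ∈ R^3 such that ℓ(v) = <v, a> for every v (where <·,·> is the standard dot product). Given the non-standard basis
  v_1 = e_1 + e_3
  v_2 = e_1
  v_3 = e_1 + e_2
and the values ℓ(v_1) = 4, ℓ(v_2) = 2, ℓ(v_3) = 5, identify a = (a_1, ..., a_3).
a = (2, 3, 2)

Write a = (a_1, ..., a_3) in the standard basis. For each basis vector v_i, ℓ(v_i) = <v_i, a> is a linear equation in the a_j's. Collect the n equations into a matrix system V a = ℓ, where row i of V is v_i (expressed in the standard basis). Since V is invertible (lower-triangular with 1s on the diagonal, up to permutation), solve by back-substitution:
  V =
[[1, 0, 1],
 [1, 0, 0],
 [1, 1, 0]]
  V a = (4, 2, 5)
Solving gives a = (2, 3, 2).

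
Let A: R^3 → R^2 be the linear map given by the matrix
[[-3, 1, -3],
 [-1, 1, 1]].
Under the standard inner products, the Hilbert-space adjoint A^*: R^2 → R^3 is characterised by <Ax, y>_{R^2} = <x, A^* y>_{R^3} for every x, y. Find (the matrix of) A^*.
A^* = A^T =
[[-3, -1],
 [1, 1],
 [-3, 1]]

For real matrices with standard dot products, the defining identity <Ax, y> = <x, A^* y> gives (Ax)^T y = x^T (A^*) y, i.e. x^T A^T y = x^T (A^*) y. Since this holds for all x, y, we must have A^* = A^T. Therefore
A^* =
[[-3, -1],
 [1, 1],
 [-3, 1]].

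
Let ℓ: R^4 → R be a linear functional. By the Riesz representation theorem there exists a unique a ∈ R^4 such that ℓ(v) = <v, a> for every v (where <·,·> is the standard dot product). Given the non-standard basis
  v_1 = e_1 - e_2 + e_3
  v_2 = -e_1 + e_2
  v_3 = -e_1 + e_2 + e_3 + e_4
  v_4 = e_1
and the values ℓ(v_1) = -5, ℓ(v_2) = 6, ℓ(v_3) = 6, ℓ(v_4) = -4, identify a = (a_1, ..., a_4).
a = (-4, 2, 1, -1)

Write a = (a_1, ..., a_4) in the standard basis. For each basis vector v_i, ℓ(v_i) = <v_i, a> is a linear equation in the a_j's. Collect the n equations into a matrix system V a = ℓ, where row i of V is v_i (expressed in the standard basis). Since V is invertible (lower-triangular with 1s on the diagonal, up to permutation), solve by back-substitution:
  V =
[[1, -1, 1, 0],
 [-1, 1, 0, 0],
 [-1, 1, 1, 1],
 [1, 0, 0, 0]]
  V a = (-5, 6, 6, -4)
Solving gives a = (-4, 2, 1, -1).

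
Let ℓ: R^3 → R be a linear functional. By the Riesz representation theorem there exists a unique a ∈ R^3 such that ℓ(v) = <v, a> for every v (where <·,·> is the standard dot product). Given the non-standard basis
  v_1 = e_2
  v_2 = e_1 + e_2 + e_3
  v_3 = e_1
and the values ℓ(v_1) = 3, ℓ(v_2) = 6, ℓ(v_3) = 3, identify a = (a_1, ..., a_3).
a = (3, 3, 0)

Write a = (a_1, ..., a_3) in the standard basis. For each basis vector v_i, ℓ(v_i) = <v_i, a> is a linear equation in the a_j's. Collect the n equations into a matrix system V a = ℓ, where row i of V is v_i (expressed in the standard basis). Since V is invertible (lower-triangular with 1s on the diagonal, up to permutation), solve by back-substitution:
  V =
[[0, 1, 0],
 [1, 1, 1],
 [1, 0, 0]]
  V a = (3, 6, 3)
Solving gives a = (3, 3, 0).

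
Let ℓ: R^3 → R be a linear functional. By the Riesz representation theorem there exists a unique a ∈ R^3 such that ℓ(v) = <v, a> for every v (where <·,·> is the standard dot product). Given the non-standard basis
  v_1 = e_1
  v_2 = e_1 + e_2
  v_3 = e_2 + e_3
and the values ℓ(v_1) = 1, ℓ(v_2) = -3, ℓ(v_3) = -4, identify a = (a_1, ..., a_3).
a = (1, -4, 0)

Write a = (a_1, ..., a_3) in the standard basis. For each basis vector v_i, ℓ(v_i) = <v_i, a> is a linear equation in the a_j's. Collect the n equations into a matrix system V a = ℓ, where row i of V is v_i (expressed in the standard basis). Since V is invertible (lower-triangular with 1s on the diagonal, up to permutation), solve by back-substitution:
  V =
[[1, 0, 0],
 [1, 1, 0],
 [0, 1, 1]]
  V a = (1, -3, -4)
Solving gives a = (1, -4, 0).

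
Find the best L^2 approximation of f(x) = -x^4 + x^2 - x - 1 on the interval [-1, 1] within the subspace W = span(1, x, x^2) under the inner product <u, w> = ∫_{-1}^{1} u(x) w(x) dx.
g(x) = x^2/7 - x - 32/35

The best approximation g ∈ W is the orthogonal projection of f onto W. Writing g = a_0 + a_1 x + a_2 x^2, the coefficients solve the normal equations G · a = b where
  G_{ij} = <φ_i, φ_j> and b_i = <f, φ_i>, with φ_0 = 1, φ_1 = x, φ_2 = x^2.
G =
  [2, 0, 2/3]
  [0, 2/3, 0]
  [2/3, 0, 2/5],
b = (-26/15, -2/3, -58/105).
Solving gives a_0 = -32/35, a_1 = -1, a_2 = 1/7, so
  g(x) = x^2/7 - x - 32/35.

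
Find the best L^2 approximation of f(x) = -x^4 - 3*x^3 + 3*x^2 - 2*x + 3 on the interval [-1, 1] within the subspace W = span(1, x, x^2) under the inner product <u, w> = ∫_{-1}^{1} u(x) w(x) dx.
g(x) = 15*x^2/7 - 19*x/5 + 108/35

The best approximation g ∈ W is the orthogonal projection of f onto W. Writing g = a_0 + a_1 x + a_2 x^2, the coefficients solve the normal equations G · a = b where
  G_{ij} = <φ_i, φ_j> and b_i = <f, φ_i>, with φ_0 = 1, φ_1 = x, φ_2 = x^2.
G =
  [2, 0, 2/3]
  [0, 2/3, 0]
  [2/3, 0, 2/5],
b = (38/5, -38/15, 102/35).
Solving gives a_0 = 108/35, a_1 = -19/5, a_2 = 15/7, so
  g(x) = 15*x^2/7 - 19*x/5 + 108/35.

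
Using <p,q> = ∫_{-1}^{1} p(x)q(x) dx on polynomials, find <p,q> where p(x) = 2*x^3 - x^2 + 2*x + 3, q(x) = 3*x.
<p,q> = 32/5

Expand the product: p(x)·q(x) = 6*x^4 - 3*x^3 + 6*x^2 + 9*x.
∫_{-1}^{1} of each monomial x^k gives [2/(k+1) if k even, 0 if k odd]. Integrating term-by-term (or equivalently evaluating the antiderivative F(x) = 6*x^5/5 - 3*x^4/4 + 2*x^3 + 9*x^2/2 at the endpoints):
  F(1) − F(−1) = 139/20 − (11/20) = 32/5.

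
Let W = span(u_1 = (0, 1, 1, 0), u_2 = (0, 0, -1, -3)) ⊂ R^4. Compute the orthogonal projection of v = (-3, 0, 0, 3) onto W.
proj_W(v) = (0, -9/19, 9/19, 54/19)

Set up U = [u_1 | ... | u_2] ∈ R^(4×2). The projector onto W = col(U) is P = U (U^T U)^(-1) U^T.
Compute U^T U =
  [2, -1]
  [-1, 10],
and U^T v = (0, -9).
Solve U^T U · c = U^T v for the coefficients: c = (-9/19, -18/19). The projection is proj_W(v) = U c.
Check: (v - proj_W(v)) · u_1 = 0  (should be 0).
Check: (v - proj_W(v)) · u_2 = 0  (should be 0).
Result: proj_W(v) = (0, -9/19, 9/19, 54/19).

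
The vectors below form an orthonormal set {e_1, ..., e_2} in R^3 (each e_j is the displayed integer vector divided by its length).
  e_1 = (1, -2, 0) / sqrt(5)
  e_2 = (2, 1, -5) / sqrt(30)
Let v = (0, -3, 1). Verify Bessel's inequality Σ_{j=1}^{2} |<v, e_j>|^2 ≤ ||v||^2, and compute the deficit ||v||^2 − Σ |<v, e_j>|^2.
Σ |<v, e_j>|^2 = 28/3; ||v||^2 = 10; deficit = 2/3

Write each e_j = u_j / sqrt(<u_j, u_j>) where u_j is the displayed integer vector. Then <v, e_j> = <v, u_j> / sqrt(<u_j, u_j>), so |<v, e_j>|^2 = <v, u_j>^2 / <u_j, u_j>.
Coefficients: <v, e_1> = 6/sqrt(5), <v, e_2> = -8/sqrt(30).
Square and sum: Σ |<v, e_j>|^2 = 28/3.
Compute ||v||^2 = v·v = 10.
Deficit = 10 − 28/3 = 2/3 ≥ 0, confirming Bessel's inequality. (The deficit equals ||v − Σ <v,e_j> e_j||^2, the squared distance from v to span{e_j}.)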